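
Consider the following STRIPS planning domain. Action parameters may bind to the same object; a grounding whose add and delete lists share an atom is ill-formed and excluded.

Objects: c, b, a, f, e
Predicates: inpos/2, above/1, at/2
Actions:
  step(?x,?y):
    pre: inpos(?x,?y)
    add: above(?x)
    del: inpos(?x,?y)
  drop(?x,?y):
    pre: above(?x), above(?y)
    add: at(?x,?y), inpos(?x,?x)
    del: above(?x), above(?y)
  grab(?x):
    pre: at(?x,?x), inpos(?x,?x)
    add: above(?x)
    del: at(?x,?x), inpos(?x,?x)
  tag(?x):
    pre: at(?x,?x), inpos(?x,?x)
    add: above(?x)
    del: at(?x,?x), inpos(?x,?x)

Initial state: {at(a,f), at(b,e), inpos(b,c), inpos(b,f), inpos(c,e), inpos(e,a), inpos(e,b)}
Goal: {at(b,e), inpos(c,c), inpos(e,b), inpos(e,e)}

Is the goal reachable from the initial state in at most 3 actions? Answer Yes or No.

No

1. step(c,e)  →  {above(c), at(a,f), at(b,e), inpos(b,c), inpos(b,f), inpos(e,a), inpos(e,b)}
2. step(e,a)  →  {above(c), above(e), at(a,f), at(b,e), inpos(b,c), inpos(b,f), inpos(e,b)}
3. drop(c,c)  →  {above(e), at(a,f), at(b,e), at(c,c), inpos(b,c), inpos(b,f), inpos(c,c), inpos(e,b)}
4. drop(e,e)  →  {at(a,f), at(b,e), at(c,c), at(e,e), inpos(b,c), inpos(b,f), inpos(c,c), inpos(e,b), inpos(e,e)}
optimal plan length = 4; 4 > 3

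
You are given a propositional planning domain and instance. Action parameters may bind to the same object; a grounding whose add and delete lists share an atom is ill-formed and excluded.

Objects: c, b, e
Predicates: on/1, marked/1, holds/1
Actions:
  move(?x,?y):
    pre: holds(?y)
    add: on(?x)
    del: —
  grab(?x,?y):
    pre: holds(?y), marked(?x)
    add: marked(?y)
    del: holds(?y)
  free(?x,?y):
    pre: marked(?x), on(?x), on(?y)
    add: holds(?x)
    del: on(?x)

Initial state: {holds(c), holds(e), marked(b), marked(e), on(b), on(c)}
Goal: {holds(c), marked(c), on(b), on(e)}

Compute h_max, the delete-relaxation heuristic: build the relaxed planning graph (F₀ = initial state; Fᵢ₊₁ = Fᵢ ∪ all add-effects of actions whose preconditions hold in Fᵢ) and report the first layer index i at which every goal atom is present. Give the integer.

1

F0 = init (6 atoms)
F1 = F0 ∪ {holds(b), marked(c), on(e)}  (9 atoms)
goal ⊆ F1  ⇒  h_max = 1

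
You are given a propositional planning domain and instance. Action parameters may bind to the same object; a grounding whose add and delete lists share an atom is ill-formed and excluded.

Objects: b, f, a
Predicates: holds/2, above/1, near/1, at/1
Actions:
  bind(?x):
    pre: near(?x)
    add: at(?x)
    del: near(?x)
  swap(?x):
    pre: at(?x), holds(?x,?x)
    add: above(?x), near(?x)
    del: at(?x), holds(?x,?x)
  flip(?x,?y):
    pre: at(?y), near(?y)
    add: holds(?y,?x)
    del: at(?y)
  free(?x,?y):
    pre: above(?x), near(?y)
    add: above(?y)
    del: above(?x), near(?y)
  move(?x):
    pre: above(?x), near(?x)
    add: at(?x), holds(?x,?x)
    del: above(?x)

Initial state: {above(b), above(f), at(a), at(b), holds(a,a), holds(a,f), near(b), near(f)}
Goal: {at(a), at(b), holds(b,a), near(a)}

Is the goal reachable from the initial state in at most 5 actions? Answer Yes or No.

Yes

1. swap(a)  →  {above(a), above(b), above(f), at(b), holds(a,f), near(a), near(b), near(f)}
2. flip(a,b)  →  {above(a), above(b), above(f), holds(a,f), holds(b,a), near(a), near(b), near(f)}
3. bind(b)  →  {above(a), above(b), above(f), at(b), holds(a,f), holds(b,a), near(a), near(f)}
4. move(a)  →  {above(b), above(f), at(a), at(b), holds(a,a), holds(a,f), holds(b,a), near(a), near(f)}
optimal plan length = 4; 4 ≤ 5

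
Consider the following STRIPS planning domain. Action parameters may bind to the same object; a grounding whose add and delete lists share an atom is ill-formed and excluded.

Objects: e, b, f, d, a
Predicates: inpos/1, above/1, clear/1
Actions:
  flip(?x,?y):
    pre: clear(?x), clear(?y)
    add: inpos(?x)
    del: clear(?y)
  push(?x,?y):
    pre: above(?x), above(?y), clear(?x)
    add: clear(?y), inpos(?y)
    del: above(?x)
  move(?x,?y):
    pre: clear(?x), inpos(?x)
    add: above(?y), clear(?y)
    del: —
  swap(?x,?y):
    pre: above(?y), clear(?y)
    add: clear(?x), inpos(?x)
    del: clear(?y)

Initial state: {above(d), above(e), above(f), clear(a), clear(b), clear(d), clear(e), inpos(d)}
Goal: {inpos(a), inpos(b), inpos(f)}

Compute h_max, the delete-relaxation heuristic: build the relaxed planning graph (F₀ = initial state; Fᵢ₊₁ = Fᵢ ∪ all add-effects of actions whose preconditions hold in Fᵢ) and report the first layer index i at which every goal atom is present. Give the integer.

F0 = init (8 atoms)
F1 = F0 ∪ {above(a), above(b), clear(f), inpos(a), inpos(b), inpos(e), inpos(f)}  (15 atoms)
goal ⊆ F1  ⇒  h_max = 1

1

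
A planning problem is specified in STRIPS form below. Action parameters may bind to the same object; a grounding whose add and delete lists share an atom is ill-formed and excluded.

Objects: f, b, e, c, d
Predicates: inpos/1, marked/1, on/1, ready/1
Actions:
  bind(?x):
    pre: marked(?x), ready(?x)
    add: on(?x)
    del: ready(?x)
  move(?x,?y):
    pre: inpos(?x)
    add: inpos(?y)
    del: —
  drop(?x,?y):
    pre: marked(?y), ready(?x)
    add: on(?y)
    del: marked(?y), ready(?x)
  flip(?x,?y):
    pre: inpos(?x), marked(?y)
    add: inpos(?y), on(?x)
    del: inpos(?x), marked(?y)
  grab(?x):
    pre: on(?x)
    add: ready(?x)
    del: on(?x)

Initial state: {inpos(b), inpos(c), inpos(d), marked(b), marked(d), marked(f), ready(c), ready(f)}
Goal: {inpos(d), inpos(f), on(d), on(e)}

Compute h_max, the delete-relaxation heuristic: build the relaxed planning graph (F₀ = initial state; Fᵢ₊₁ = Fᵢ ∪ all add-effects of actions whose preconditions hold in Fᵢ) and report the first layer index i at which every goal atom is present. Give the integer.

F0 = init (8 atoms)
F1 = F0 ∪ {inpos(e), inpos(f), on(b), on(c), on(d), on(f)}  (14 atoms)
F2 = F1 ∪ {on(e), ready(b), ready(d)}  (17 atoms)
goal ⊆ F2  ⇒  h_max = 2

2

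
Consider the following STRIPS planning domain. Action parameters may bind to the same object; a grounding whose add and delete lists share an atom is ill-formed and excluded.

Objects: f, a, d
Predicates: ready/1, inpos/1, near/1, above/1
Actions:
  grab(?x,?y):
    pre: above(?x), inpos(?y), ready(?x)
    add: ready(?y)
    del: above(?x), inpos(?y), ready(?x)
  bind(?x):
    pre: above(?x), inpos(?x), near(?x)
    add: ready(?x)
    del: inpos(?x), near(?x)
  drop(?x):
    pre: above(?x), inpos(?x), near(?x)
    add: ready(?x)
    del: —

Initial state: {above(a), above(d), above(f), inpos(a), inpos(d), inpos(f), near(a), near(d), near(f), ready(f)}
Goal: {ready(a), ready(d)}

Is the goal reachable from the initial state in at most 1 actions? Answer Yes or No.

No

1. grab(f,a)  →  {above(a), above(d), inpos(d), inpos(f), near(a), near(d), near(f), ready(a)}
2. bind(d)  →  {above(a), above(d), inpos(f), near(a), near(f), ready(a), ready(d)}
optimal plan length = 2; 2 > 1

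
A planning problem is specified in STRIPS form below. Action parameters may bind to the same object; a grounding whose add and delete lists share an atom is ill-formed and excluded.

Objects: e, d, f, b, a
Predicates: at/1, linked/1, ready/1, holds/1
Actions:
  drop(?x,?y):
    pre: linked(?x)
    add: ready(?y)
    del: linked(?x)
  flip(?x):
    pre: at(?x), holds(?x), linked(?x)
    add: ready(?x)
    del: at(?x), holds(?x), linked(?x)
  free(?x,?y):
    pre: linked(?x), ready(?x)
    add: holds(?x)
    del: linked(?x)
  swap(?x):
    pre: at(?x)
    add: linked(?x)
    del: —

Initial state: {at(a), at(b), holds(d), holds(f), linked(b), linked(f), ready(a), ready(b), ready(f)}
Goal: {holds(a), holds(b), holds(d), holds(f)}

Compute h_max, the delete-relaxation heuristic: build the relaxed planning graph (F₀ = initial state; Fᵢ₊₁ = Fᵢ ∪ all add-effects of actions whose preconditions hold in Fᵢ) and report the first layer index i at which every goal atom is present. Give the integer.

F0 = init (9 atoms)
F1 = F0 ∪ {holds(b), linked(a), ready(d), ready(e)}  (13 atoms)
F2 = F1 ∪ {holds(a)}  (14 atoms)
goal ⊆ F2  ⇒  h_max = 2

2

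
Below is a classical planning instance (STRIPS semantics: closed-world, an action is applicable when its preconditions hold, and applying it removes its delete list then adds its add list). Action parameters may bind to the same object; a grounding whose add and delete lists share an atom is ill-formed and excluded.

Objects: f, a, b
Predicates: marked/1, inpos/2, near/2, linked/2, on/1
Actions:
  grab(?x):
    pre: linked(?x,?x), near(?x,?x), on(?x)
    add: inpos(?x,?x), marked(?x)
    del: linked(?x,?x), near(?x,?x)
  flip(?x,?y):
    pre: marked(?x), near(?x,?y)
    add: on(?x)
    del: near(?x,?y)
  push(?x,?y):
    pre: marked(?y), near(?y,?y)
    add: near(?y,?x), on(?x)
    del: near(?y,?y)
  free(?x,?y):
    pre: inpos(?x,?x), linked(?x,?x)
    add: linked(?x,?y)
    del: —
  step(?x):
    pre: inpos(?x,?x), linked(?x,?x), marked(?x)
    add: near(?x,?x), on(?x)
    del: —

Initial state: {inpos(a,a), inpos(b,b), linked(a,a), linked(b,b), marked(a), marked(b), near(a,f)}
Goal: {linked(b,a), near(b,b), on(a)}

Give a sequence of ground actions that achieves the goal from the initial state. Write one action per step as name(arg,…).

flip(a,f); free(b,a); step(b)

1. flip(a,f)  →  {inpos(a,a), inpos(b,b), linked(a,a), linked(b,b), marked(a), marked(b), on(a)}
2. free(b,a)  →  {inpos(a,a), inpos(b,b), linked(a,a), linked(b,a), linked(b,b), marked(a), marked(b), on(a)}
3. step(b)  →  {inpos(a,a), inpos(b,b), linked(a,a), linked(b,a), linked(b,b), marked(a), marked(b), near(b,b), on(a), on(b)}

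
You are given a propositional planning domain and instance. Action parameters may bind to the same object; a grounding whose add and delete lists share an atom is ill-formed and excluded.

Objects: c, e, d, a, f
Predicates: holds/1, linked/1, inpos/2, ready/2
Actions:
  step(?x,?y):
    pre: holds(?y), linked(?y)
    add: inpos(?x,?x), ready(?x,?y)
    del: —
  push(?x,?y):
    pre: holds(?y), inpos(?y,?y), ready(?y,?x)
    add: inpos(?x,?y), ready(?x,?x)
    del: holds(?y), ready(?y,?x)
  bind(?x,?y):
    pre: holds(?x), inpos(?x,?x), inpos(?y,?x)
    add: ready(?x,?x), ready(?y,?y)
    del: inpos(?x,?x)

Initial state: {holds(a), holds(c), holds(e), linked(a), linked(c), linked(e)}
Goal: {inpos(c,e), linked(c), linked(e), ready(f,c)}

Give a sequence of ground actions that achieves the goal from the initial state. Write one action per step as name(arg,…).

1. step(e,c)  →  {holds(a), holds(c), holds(e), inpos(e,e), linked(a), linked(c), linked(e), ready(e,c)}
2. step(f,c)  →  {holds(a), holds(c), holds(e), inpos(e,e), inpos(f,f), linked(a), linked(c), linked(e), ready(e,c), ready(f,c)}
3. push(c,e)  →  {holds(a), holds(c), inpos(c,e), inpos(e,e), inpos(f,f), linked(a), linked(c), linked(e), ready(c,c), ready(f,c)}

step(e,c); step(f,c); push(c,e)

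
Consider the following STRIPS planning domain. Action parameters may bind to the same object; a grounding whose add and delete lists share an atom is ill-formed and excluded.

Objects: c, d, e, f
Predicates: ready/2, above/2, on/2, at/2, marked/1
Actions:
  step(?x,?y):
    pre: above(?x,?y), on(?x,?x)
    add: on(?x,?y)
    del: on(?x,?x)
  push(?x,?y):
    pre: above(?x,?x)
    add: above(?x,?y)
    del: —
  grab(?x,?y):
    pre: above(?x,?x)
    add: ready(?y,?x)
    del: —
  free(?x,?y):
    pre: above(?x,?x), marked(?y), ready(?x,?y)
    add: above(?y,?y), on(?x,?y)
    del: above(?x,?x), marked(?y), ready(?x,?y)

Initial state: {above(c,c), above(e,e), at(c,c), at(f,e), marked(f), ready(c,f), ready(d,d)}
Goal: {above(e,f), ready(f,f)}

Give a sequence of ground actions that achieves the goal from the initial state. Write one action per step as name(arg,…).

push(e,f); free(c,f); grab(f,f)

1. push(e,f)  →  {above(c,c), above(e,e), above(e,f), at(c,c), at(f,e), marked(f), ready(c,f), ready(d,d)}
2. free(c,f)  →  {above(e,e), above(e,f), above(f,f), at(c,c), at(f,e), on(c,f), ready(d,d)}
3. grab(f,f)  →  {above(e,e), above(e,f), above(f,f), at(c,c), at(f,e), on(c,f), ready(d,d), ready(f,f)}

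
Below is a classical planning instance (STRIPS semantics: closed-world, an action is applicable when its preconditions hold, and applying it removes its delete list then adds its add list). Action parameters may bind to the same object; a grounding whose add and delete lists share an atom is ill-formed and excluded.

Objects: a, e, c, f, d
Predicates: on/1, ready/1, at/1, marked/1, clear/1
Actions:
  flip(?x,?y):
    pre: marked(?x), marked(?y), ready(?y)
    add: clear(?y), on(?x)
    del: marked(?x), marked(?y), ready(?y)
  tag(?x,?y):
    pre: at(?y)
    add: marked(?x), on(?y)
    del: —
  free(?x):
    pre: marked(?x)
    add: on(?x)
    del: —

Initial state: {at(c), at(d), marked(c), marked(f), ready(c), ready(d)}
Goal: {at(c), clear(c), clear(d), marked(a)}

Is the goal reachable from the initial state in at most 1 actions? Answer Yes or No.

No

1. flip(c,c)  →  {at(c), at(d), clear(c), marked(f), on(c), ready(d)}
2. tag(a,c)  →  {at(c), at(d), clear(c), marked(a), marked(f), on(c), ready(d)}
3. tag(d,c)  →  {at(c), at(d), clear(c), marked(a), marked(d), marked(f), on(c), ready(d)}
4. flip(f,d)  →  {at(c), at(d), clear(c), clear(d), marked(a), on(c), on(f)}
optimal plan length = 4; 4 > 1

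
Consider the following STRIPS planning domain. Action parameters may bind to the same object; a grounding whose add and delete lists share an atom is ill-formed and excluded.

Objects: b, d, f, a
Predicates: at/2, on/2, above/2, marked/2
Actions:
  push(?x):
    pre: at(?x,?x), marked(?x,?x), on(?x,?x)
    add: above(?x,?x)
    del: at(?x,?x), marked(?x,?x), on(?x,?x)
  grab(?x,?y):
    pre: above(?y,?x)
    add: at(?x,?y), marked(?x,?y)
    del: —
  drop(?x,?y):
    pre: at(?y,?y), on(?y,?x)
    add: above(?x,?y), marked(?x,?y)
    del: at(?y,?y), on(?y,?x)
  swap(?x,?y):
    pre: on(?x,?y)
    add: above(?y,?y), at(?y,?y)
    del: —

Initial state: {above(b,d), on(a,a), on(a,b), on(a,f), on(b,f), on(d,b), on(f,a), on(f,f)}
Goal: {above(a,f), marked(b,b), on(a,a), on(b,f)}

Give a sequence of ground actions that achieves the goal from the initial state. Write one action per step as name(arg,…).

swap(b,f); drop(a,f); swap(d,b); grab(b,b)

1. swap(b,f)  →  {above(b,d), above(f,f), at(f,f), on(a,a), on(a,b), on(a,f), on(b,f), on(d,b), on(f,a), on(f,f)}
2. drop(a,f)  →  {above(a,f), above(b,d), above(f,f), marked(a,f), on(a,a), on(a,b), on(a,f), on(b,f), on(d,b), on(f,f)}
3. swap(d,b)  →  {above(a,f), above(b,b), above(b,d), above(f,f), at(b,b), marked(a,f), on(a,a), on(a,b), on(a,f), on(b,f), on(d,b), on(f,f)}
4. grab(b,b)  →  {above(a,f), above(b,b), above(b,d), above(f,f), at(b,b), marked(a,f), marked(b,b), on(a,a), on(a,b), on(a,f), on(b,f), on(d,b), on(f,f)}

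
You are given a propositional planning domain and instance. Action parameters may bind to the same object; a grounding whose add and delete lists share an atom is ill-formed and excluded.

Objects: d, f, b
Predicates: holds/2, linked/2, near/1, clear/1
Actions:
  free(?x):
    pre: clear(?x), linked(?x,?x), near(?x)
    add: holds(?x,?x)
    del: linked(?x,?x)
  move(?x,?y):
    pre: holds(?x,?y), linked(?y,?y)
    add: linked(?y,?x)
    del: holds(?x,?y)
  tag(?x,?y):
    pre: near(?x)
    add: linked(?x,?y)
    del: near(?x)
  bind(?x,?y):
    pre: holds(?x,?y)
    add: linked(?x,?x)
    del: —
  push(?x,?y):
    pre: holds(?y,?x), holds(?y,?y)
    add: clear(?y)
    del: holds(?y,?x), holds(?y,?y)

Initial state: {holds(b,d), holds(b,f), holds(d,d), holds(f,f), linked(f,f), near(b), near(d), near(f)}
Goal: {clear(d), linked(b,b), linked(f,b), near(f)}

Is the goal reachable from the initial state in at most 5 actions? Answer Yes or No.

1. move(b,f)  →  {holds(b,d), holds(d,d), holds(f,f), linked(f,b), linked(f,f), near(b), near(d), near(f)}
2. tag(b,b)  →  {holds(b,d), holds(d,d), holds(f,f), linked(b,b), linked(f,b), linked(f,f), near(d), near(f)}
3. push(d,d)  →  {clear(d), holds(b,d), holds(f,f), linked(b,b), linked(f,b), linked(f,f), near(d), near(f)}
optimal plan length = 3; 3 ≤ 5

Yes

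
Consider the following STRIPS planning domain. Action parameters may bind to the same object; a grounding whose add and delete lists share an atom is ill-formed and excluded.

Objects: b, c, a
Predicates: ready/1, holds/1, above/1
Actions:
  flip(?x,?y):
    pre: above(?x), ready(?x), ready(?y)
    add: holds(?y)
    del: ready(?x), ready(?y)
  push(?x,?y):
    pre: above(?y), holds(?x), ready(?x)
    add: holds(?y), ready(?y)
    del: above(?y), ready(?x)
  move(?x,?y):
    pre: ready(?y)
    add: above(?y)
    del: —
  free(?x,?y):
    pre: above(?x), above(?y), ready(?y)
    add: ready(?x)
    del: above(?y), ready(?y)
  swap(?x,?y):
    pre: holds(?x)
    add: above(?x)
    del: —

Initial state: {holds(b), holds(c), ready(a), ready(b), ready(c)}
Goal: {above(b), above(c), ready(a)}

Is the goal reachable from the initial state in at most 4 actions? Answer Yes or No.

Yes

1. move(b,b)  →  {above(b), holds(b), holds(c), ready(a), ready(b), ready(c)}
2. move(b,c)  →  {above(b), above(c), holds(b), holds(c), ready(a), ready(b), ready(c)}
optimal plan length = 2; 2 ≤ 4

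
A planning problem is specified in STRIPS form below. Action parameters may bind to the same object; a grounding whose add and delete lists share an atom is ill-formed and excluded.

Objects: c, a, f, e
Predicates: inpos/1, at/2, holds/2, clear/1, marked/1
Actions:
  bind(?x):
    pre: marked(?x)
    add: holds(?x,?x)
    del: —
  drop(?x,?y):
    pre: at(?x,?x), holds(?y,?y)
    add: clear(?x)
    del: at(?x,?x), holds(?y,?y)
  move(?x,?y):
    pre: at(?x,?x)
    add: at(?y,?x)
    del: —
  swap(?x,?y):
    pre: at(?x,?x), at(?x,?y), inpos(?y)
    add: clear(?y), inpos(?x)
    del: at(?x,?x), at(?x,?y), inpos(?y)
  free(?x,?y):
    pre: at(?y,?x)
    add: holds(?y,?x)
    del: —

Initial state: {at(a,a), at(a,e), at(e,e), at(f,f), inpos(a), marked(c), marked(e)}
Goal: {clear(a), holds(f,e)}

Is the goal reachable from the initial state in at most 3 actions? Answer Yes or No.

No

1. bind(c)  →  {at(a,a), at(a,e), at(e,e), at(f,f), holds(c,c), inpos(a), marked(c), marked(e)}
2. drop(a,c)  →  {at(a,e), at(e,e), at(f,f), clear(a), inpos(a), marked(c), marked(e)}
3. move(e,f)  →  {at(a,e), at(e,e), at(f,e), at(f,f), clear(a), inpos(a), marked(c), marked(e)}
4. free(e,f)  →  {at(a,e), at(e,e), at(f,e), at(f,f), clear(a), holds(f,e), inpos(a), marked(c), marked(e)}
optimal plan length = 4; 4 > 3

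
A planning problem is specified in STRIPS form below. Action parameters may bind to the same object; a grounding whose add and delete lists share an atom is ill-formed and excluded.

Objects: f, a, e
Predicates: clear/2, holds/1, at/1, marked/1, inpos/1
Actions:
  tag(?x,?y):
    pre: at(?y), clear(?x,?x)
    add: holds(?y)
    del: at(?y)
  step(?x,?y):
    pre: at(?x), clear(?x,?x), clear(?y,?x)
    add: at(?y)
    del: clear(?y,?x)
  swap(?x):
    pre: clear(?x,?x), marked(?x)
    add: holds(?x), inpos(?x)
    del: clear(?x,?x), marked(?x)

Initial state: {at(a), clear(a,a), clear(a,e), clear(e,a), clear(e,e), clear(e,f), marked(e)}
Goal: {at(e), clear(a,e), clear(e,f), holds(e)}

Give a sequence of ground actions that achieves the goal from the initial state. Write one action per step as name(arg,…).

step(a,e); swap(e)

1. step(a,e)  →  {at(a), at(e), clear(a,a), clear(a,e), clear(e,e), clear(e,f), marked(e)}
2. swap(e)  →  {at(a), at(e), clear(a,a), clear(a,e), clear(e,f), holds(e), inpos(e)}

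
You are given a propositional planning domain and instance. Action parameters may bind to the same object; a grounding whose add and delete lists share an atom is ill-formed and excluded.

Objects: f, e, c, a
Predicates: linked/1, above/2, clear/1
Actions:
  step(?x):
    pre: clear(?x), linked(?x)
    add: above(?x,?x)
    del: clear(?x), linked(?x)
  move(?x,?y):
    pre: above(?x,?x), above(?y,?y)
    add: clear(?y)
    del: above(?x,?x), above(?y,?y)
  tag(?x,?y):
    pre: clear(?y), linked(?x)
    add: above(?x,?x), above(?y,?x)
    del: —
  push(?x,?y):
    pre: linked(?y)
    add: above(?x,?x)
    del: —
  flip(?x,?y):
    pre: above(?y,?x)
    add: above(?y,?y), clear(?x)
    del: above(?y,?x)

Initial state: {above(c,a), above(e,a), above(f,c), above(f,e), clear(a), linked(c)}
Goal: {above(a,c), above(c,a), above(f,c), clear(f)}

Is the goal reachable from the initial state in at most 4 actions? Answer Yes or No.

Yes

1. tag(c,a)  →  {above(a,c), above(c,a), above(c,c), above(e,a), above(f,c), above(f,e), clear(a), linked(c)}
2. push(f,c)  →  {above(a,c), above(c,a), above(c,c), above(e,a), above(f,c), above(f,e), above(f,f), clear(a), linked(c)}
3. move(f,f)  →  {above(a,c), above(c,a), above(c,c), above(e,a), above(f,c), above(f,e), clear(a), clear(f), linked(c)}
optimal plan length = 3; 3 ≤ 4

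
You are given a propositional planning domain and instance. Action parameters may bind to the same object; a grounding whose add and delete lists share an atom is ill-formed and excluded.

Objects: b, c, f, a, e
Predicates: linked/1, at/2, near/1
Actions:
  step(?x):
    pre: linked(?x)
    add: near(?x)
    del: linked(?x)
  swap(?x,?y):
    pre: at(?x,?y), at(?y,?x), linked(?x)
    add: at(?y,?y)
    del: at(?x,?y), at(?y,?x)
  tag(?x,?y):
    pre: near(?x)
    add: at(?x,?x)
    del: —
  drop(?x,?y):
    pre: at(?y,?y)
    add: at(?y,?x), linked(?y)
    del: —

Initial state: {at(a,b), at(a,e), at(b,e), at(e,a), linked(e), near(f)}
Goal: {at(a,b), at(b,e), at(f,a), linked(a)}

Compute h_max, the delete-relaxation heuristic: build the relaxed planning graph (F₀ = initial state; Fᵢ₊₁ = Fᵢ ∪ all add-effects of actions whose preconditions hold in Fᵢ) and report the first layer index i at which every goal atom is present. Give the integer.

F0 = init (6 atoms)
F1 = F0 ∪ {at(a,a), at(f,f), near(e)}  (9 atoms)
F2 = F1 ∪ {at(a,c), at(a,f), at(e,e), at(f,a), at(f,b), at(f,c), at(f,e), linked(a), linked(f)}  (18 atoms)
goal ⊆ F2  ⇒  h_max = 2

2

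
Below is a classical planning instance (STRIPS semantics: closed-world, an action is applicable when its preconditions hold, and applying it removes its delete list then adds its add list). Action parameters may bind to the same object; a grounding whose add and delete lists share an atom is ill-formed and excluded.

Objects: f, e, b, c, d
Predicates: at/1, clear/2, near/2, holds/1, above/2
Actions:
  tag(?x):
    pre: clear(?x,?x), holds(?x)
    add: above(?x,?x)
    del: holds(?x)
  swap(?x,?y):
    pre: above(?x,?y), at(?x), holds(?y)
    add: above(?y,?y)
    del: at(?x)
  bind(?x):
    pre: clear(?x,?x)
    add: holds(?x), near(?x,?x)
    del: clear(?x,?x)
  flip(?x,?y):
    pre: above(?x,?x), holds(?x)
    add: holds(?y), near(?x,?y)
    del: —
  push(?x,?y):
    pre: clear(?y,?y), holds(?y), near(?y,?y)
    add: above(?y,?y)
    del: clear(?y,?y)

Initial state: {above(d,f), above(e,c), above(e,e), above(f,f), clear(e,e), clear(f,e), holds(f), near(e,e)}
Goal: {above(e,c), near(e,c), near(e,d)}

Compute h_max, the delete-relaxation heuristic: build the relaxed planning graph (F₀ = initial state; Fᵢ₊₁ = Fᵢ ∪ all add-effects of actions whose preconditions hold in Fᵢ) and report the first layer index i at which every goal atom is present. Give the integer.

2

F0 = init (8 atoms)
F1 = F0 ∪ {holds(b), holds(c), holds(d), holds(e), near(f,b), near(f,c), near(f,d), near(f,e), near(f,f)}  (17 atoms)
F2 = F1 ∪ {near(e,b), near(e,c), near(e,d), near(e,f)}  (21 atoms)
goal ⊆ F2  ⇒  h_max = 2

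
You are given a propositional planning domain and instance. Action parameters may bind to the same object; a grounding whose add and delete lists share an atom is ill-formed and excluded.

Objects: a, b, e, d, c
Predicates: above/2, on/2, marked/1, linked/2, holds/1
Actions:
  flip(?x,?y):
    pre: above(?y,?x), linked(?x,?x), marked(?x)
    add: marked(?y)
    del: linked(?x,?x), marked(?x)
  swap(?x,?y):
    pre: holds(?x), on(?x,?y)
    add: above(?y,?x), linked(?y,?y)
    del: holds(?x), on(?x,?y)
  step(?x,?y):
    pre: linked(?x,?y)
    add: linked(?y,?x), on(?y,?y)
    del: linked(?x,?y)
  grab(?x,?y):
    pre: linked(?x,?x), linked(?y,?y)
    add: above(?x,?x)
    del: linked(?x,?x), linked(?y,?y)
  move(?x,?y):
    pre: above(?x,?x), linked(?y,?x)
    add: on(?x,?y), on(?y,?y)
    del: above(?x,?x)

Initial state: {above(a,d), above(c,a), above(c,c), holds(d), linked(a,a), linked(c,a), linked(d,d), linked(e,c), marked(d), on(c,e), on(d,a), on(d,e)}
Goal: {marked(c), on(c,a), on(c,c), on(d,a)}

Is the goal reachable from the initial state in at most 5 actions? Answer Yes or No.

Yes

1. flip(d,a)  →  {above(a,d), above(c,a), above(c,c), holds(d), linked(a,a), linked(c,a), linked(e,c), marked(a), on(c,e), on(d,a), on(d,e)}
2. flip(a,c)  →  {above(a,d), above(c,a), above(c,c), holds(d), linked(c,a), linked(e,c), marked(c), on(c,e), on(d,a), on(d,e)}
3. step(e,c)  →  {above(a,d), above(c,a), above(c,c), holds(d), linked(c,a), linked(c,e), marked(c), on(c,c), on(c,e), on(d,a), on(d,e)}
4. step(c,a)  →  {above(a,d), above(c,a), above(c,c), holds(d), linked(a,c), linked(c,e), marked(c), on(a,a), on(c,c), on(c,e), on(d,a), on(d,e)}
5. move(c,a)  →  {above(a,d), above(c,a), holds(d), linked(a,c), linked(c,e), marked(c), on(a,a), on(c,a), on(c,c), on(c,e), on(d,a), on(d,e)}
optimal plan length = 5; 5 ≤ 5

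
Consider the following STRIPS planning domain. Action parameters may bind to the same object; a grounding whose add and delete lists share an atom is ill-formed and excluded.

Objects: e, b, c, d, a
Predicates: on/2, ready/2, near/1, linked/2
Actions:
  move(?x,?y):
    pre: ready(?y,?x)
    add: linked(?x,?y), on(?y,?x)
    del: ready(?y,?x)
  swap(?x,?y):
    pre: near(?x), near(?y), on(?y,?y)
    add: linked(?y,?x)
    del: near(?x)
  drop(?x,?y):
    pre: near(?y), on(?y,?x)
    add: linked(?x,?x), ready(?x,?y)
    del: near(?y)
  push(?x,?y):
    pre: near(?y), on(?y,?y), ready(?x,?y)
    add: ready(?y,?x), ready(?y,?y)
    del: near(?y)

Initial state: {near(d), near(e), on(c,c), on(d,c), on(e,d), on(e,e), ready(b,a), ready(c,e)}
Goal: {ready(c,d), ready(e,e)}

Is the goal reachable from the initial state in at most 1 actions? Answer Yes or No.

1. drop(e,e)  →  {linked(e,e), near(d), on(c,c), on(d,c), on(e,d), on(e,e), ready(b,a), ready(c,e), ready(e,e)}
2. drop(c,d)  →  {linked(c,c), linked(e,e), on(c,c), on(d,c), on(e,d), on(e,e), ready(b,a), ready(c,d), ready(c,e), ready(e,e)}
optimal plan length = 2; 2 > 1

No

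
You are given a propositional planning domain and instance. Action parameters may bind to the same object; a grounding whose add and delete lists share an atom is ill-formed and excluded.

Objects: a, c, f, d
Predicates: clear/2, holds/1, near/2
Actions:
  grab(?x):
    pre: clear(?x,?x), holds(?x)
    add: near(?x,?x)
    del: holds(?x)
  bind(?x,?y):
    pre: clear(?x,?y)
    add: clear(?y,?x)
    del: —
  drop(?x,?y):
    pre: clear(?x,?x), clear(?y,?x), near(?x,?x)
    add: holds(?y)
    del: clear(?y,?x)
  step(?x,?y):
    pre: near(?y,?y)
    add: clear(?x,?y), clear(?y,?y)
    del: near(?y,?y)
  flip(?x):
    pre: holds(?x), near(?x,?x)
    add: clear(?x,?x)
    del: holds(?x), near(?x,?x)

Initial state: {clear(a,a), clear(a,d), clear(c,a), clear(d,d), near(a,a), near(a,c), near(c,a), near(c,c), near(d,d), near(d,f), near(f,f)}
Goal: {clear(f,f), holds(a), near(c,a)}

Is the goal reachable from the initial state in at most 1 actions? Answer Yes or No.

No

1. drop(a,a)  →  {clear(a,d), clear(c,a), clear(d,d), holds(a), near(a,a), near(a,c), near(c,a), near(c,c), near(d,d), near(d,f), near(f,f)}
2. step(a,f)  →  {clear(a,d), clear(a,f), clear(c,a), clear(d,d), clear(f,f), holds(a), near(a,a), near(a,c), near(c,a), near(c,c), near(d,d), near(d,f)}
optimal plan length = 2; 2 > 1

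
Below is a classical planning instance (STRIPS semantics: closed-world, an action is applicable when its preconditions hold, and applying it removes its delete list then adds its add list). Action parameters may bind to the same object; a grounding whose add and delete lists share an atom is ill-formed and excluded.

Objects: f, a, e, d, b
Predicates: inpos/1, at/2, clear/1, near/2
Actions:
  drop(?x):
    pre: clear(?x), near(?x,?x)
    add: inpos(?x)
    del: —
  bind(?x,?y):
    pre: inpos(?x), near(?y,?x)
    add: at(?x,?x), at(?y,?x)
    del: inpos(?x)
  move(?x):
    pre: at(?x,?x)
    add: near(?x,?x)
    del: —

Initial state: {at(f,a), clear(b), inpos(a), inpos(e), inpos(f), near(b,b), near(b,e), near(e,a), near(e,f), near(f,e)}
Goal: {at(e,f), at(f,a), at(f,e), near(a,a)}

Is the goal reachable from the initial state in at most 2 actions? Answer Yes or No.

No

1. bind(f,e)  →  {at(e,f), at(f,a), at(f,f), clear(b), inpos(a), inpos(e), near(b,b), near(b,e), near(e,a), near(e,f), near(f,e)}
2. bind(a,e)  →  {at(a,a), at(e,a), at(e,f), at(f,a), at(f,f), clear(b), inpos(e), near(b,b), near(b,e), near(e,a), near(e,f), near(f,e)}
3. bind(e,f)  →  {at(a,a), at(e,a), at(e,e), at(e,f), at(f,a), at(f,e), at(f,f), clear(b), near(b,b), near(b,e), near(e,a), near(e,f), near(f,e)}
4. move(a)  →  {at(a,a), at(e,a), at(e,e), at(e,f), at(f,a), at(f,e), at(f,f), clear(b), near(a,a), near(b,b), near(b,e), near(e,a), near(e,f), near(f,e)}
optimal plan length = 4; 4 > 2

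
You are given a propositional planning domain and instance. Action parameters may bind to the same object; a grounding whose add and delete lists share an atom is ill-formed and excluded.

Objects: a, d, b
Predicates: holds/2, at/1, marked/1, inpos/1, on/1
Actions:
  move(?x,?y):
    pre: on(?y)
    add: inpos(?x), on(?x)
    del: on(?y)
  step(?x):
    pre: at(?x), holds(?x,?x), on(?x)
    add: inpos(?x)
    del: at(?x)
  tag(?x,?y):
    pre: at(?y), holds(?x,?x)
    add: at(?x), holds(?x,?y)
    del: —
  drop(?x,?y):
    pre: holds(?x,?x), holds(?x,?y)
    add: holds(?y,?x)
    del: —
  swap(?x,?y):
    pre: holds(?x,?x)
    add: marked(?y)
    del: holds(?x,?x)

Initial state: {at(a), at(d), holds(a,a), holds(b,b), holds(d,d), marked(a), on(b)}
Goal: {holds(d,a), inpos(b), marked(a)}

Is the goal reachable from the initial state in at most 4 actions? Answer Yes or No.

1. move(a,b)  →  {at(a), at(d), holds(a,a), holds(b,b), holds(d,d), inpos(a), marked(a), on(a)}
2. move(b,a)  →  {at(a), at(d), holds(a,a), holds(b,b), holds(d,d), inpos(a), inpos(b), marked(a), on(b)}
3. tag(d,a)  →  {at(a), at(d), holds(a,a), holds(b,b), holds(d,a), holds(d,d), inpos(a), inpos(b), marked(a), on(b)}
optimal plan length = 3; 3 ≤ 4

Yes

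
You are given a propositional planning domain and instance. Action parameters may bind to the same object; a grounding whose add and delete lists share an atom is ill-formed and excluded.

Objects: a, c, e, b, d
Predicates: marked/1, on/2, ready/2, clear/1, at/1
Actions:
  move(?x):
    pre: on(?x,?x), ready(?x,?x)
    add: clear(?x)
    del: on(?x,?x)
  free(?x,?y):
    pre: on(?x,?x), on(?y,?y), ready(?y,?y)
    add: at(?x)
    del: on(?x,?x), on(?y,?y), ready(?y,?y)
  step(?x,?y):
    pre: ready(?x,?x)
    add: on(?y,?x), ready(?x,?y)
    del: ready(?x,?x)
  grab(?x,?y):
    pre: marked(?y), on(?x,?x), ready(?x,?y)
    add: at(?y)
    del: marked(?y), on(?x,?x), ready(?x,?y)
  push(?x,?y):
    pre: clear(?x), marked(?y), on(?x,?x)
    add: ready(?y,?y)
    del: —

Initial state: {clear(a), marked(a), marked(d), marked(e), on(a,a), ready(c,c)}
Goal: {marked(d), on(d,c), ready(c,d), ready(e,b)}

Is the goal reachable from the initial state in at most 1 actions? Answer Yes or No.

1. step(c,d)  →  {clear(a), marked(a), marked(d), marked(e), on(a,a), on(d,c), ready(c,d)}
2. push(a,e)  →  {clear(a), marked(a), marked(d), marked(e), on(a,a), on(d,c), ready(c,d), ready(e,e)}
3. step(e,b)  →  {clear(a), marked(a), marked(d), marked(e), on(a,a), on(b,e), on(d,c), ready(c,d), ready(e,b)}
optimal plan length = 3; 3 > 1

No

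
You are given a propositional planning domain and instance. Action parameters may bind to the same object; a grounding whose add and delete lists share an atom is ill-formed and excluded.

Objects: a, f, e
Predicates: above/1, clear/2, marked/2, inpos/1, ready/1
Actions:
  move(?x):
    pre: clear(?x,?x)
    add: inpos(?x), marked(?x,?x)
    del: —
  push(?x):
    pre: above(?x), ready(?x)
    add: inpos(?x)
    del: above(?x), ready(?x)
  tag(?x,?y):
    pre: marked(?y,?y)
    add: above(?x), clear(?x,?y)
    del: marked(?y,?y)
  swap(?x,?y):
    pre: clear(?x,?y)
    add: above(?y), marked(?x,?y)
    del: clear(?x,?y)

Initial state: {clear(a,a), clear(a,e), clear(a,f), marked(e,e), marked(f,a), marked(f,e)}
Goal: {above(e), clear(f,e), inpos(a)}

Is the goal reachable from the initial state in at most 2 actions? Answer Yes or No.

No

1. move(a)  →  {clear(a,a), clear(a,e), clear(a,f), inpos(a), marked(a,a), marked(e,e), marked(f,a), marked(f,e)}
2. tag(f,e)  →  {above(f), clear(a,a), clear(a,e), clear(a,f), clear(f,e), inpos(a), marked(a,a), marked(f,a), marked(f,e)}
3. tag(e,a)  →  {above(e), above(f), clear(a,a), clear(a,e), clear(a,f), clear(e,a), clear(f,e), inpos(a), marked(f,a), marked(f,e)}
optimal plan length = 3; 3 > 2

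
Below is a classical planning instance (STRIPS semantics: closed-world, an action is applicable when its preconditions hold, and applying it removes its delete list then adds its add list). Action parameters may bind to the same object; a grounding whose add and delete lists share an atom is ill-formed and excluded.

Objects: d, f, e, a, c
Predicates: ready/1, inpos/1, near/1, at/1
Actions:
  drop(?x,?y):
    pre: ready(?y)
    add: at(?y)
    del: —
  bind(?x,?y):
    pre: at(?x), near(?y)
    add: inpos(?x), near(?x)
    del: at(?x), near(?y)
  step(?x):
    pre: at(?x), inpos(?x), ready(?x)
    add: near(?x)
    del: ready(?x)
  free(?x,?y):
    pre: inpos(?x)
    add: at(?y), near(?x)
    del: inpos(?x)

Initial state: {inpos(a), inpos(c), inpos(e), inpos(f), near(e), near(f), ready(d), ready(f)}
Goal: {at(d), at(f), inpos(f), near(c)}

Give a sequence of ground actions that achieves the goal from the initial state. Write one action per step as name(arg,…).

1. drop(d,d)  →  {at(d), inpos(a), inpos(c), inpos(e), inpos(f), near(e), near(f), ready(d), ready(f)}
2. free(c,f)  →  {at(d), at(f), inpos(a), inpos(e), inpos(f), near(c), near(e), near(f), ready(d), ready(f)}

drop(d,d); free(c,f)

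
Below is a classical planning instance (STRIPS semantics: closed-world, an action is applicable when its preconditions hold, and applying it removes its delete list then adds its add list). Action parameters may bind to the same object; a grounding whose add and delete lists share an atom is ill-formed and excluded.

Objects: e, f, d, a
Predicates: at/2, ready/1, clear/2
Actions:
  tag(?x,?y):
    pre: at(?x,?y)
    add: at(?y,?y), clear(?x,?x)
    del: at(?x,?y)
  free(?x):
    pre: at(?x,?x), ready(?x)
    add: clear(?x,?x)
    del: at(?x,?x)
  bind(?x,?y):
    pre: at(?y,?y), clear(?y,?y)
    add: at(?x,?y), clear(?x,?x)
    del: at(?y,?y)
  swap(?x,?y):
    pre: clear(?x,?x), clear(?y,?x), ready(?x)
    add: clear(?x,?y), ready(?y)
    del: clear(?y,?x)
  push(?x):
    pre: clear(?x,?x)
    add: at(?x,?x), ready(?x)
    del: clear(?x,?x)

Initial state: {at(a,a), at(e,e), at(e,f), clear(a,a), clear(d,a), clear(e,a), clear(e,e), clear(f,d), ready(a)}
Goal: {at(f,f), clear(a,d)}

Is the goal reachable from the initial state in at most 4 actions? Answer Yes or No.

Yes

1. tag(e,f)  →  {at(a,a), at(e,e), at(f,f), clear(a,a), clear(d,a), clear(e,a), clear(e,e), clear(f,d), ready(a)}
2. swap(a,d)  →  {at(a,a), at(e,e), at(f,f), clear(a,a), clear(a,d), clear(e,a), clear(e,e), clear(f,d), ready(a), ready(d)}
optimal plan length = 2; 2 ≤ 4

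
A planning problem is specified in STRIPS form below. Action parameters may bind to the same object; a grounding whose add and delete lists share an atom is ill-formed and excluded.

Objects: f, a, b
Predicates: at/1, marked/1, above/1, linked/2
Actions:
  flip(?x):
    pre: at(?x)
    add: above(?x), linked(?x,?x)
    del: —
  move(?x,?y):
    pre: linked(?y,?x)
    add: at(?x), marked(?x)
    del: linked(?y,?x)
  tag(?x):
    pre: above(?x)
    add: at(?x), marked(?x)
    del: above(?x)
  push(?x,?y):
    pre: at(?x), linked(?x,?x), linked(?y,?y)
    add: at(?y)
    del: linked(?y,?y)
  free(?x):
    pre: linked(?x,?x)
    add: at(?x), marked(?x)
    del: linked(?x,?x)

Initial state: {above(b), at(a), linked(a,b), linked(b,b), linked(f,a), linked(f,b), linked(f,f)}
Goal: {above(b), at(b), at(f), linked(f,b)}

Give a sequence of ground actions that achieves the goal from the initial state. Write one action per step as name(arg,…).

1. move(f,f)  →  {above(b), at(a), at(f), linked(a,b), linked(b,b), linked(f,a), linked(f,b), marked(f)}
2. move(b,a)  →  {above(b), at(a), at(b), at(f), linked(b,b), linked(f,a), linked(f,b), marked(b), marked(f)}

move(f,f); move(b,a)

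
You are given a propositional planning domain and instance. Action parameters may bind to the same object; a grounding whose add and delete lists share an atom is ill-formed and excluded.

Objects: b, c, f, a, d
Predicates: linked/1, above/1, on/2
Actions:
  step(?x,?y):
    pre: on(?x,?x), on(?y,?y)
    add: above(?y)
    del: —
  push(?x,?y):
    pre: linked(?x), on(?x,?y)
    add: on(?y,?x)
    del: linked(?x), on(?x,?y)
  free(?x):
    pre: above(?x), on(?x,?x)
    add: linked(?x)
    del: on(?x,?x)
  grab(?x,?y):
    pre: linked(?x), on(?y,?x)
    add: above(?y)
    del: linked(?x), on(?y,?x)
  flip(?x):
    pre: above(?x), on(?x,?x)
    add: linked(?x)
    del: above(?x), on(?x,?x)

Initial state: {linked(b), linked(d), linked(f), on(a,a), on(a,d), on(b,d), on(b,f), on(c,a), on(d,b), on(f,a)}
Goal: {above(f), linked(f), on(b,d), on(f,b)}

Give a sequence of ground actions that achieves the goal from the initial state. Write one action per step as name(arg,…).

1. step(a,a)  →  {above(a), linked(b), linked(d), linked(f), on(a,a), on(a,d), on(b,d), on(b,f), on(c,a), on(d,b), on(f,a)}
2. push(b,f)  →  {above(a), linked(d), linked(f), on(a,a), on(a,d), on(b,d), on(c,a), on(d,b), on(f,a), on(f,b)}
3. free(a)  →  {above(a), linked(a), linked(d), linked(f), on(a,d), on(b,d), on(c,a), on(d,b), on(f,a), on(f,b)}
4. grab(a,f)  →  {above(a), above(f), linked(d), linked(f), on(a,d), on(b,d), on(c,a), on(d,b), on(f,b)}

step(a,a); push(b,f); free(a); grab(a,f)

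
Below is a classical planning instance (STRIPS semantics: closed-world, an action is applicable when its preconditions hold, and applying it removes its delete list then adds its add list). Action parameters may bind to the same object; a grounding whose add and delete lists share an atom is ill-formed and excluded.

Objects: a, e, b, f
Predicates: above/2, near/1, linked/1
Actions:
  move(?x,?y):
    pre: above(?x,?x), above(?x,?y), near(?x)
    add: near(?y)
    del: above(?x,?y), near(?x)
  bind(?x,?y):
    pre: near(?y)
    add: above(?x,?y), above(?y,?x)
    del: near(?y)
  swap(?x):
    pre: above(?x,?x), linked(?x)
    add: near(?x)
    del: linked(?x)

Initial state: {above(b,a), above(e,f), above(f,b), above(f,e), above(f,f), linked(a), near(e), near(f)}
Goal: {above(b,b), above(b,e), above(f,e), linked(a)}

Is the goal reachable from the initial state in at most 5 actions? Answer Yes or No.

1. move(f,b)  →  {above(b,a), above(e,f), above(f,e), above(f,f), linked(a), near(b), near(e)}
2. bind(b,e)  →  {above(b,a), above(b,e), above(e,b), above(e,f), above(f,e), above(f,f), linked(a), near(b)}
3. bind(b,b)  →  {above(b,a), above(b,b), above(b,e), above(e,b), above(e,f), above(f,e), above(f,f), linked(a)}
optimal plan length = 3; 3 ≤ 5

Yes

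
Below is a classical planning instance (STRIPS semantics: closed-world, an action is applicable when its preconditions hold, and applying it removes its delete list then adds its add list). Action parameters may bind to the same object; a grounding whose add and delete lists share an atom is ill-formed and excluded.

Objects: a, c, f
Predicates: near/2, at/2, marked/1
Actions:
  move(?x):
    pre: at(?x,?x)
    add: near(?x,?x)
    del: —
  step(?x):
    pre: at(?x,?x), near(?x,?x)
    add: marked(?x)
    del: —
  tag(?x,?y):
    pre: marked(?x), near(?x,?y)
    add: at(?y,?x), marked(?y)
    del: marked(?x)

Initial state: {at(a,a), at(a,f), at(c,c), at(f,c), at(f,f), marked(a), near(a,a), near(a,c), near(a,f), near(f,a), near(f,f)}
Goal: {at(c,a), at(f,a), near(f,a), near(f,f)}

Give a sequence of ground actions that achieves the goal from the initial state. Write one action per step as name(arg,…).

1. tag(a,c)  →  {at(a,a), at(a,f), at(c,a), at(c,c), at(f,c), at(f,f), marked(c), near(a,a), near(a,c), near(a,f), near(f,a), near(f,f)}
2. step(a)  →  {at(a,a), at(a,f), at(c,a), at(c,c), at(f,c), at(f,f), marked(a), marked(c), near(a,a), near(a,c), near(a,f), near(f,a), near(f,f)}
3. tag(a,f)  →  {at(a,a), at(a,f), at(c,a), at(c,c), at(f,a), at(f,c), at(f,f), marked(c), marked(f), near(a,a), near(a,c), near(a,f), near(f,a), near(f,f)}

tag(a,c); step(a); tag(a,f)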